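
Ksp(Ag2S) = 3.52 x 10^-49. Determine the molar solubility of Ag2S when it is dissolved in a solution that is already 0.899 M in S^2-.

3.13e-25 M

Ag2S(s) ⇌ 2 Ag^+ + S^2-
Ksp = [Ag^+]^2[S^2-]
If s mol/L dissolves here, [Ag^+] = 2s, [S^2-] = 0.899 + s ≈ 0.899 (common-ion effect: S^2- is already 0.899 M).
Ksp ≈ (2s)^2 × 0.899
s = 3.13 × 10^-25 M
Check: s = 3.1 × 10^-25 ≪ 0.899, so the approximation is valid.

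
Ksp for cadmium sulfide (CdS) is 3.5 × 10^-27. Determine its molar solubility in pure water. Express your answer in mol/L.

s = 5.9 × 10^-14 M

CdS(s) ⇌ Cd^2+(aq) + S^2-(aq)
Ksp = [Cd^2+][S^2-]
For each mole of CdS that dissolves: [Cd^2+] = s, [S^2-] = s.
Ksp = s^2
s = √(3.5 × 10^-27) = 5.9 × 10^-14 M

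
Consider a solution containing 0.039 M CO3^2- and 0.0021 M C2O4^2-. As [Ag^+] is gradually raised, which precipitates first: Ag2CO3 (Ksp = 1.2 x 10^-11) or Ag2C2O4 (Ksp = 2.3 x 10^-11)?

Ag2CO3

Precipitation of each salt starts when its ion product equals its Ksp.
For Ag2CO3: 1.2 x 10^-11 = 0.039 × [Ag^+]^2  ⇒  [Ag^+] = 1.8 × 10^-5 M.
For Ag2C2O4: 2.3 x 10^-11 = 0.0021 × [Ag^+]^2  ⇒  [Ag^+] = 1.0 × 10^-4 M.
The salt with the lower threshold [Ag^+] precipitates first: Ag2CO3.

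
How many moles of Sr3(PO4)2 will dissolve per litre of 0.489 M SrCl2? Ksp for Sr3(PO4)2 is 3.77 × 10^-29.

s ≈ 8.98 × 10^-15 M

Sr3(PO4)2(s) ⇌ 3 Sr^2+(aq) + 2 PO4^3-(aq)
Ksp = [Sr^2+]^3[PO4^3-]^2
Let s be the molar solubility in this solution. [Sr^2+] = 0.489 + 3s ≈ 0.489, [PO4^3-] = 2s (since Sr^2+ from SrCl2 dominates).
Ksp ≈ (0.489)^3 × (2s)^2
s = 8.98 × 10^-15 M
Check: 3s = 2.7 x 10^-14 ≪ 0.489, so the approximation is valid.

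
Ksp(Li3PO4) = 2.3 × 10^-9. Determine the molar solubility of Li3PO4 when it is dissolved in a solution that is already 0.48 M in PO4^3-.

s ≈ 5.6 × 10^-4 M

Li3PO4(s) ⇌ 3 Li^+ + PO4^3-
Ksp = [Li^+]^3[PO4^3-]
Let s = moles of Li3PO4 that dissolve per litre. [Li^+] = 3s, [PO4^3-] = 0.48 + s ≈ 0.48 (since the PO4^3- already present dominates).
Ksp ≈ (3s)^3 × 0.48
s = 5.6 × 10^-4 M
Check: s = 5.6 × 10^-4 ≪ 0.48, so the approximation is valid.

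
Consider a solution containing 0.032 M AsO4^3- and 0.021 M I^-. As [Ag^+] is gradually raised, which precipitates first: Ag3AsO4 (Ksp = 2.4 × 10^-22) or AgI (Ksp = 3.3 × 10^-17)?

Precipitation of each salt starts when its ion product equals its Ksp.
For Ag3AsO4: 2.4 × 10^-22 = 0.032 × [Ag^+]^3  ⇒  [Ag^+] = 2.0 × 10^-7 M.
For AgI: 3.3 × 10^-17 = 0.021 × [Ag^+]  ⇒  [Ag^+] = 1.6 x 10^-15 M.
The salt with the lower threshold [Ag^+] precipitates first: AgI.

AgI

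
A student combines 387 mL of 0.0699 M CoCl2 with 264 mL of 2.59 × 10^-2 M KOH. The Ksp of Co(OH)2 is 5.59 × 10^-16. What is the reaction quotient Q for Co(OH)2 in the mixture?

Total volume = 387 + 264 = 651 mL.
[Co^2+] = 6.99 x 10^-2 × (387/651) = 4.155 × 10^-2 M
[OH^-] = 2.59 × 10^-2 × (264/651) = 1.050 × 10^-2 M
Co(OH)2(s) <=> Co^2+(aq) + 2 OH^-(aq), so Q = [Co^2+][OH^-]^2
Q = (4.155 × 10^-2)(1.050 x 10^-2)^2 = 4.58 x 10^-6
Q > Ksp, so Co(OH)2 will precipitate.

4.58 × 10^-6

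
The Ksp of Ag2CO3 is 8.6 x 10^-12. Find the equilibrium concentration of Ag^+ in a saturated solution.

Ag2CO3(s) ⇌ 2 Ag^+(aq) + CO3^2-(aq)
Ksp = [Ag^+]^2[CO3^2-]
If s mol/L of Ag2CO3 dissolves, [Ag^+] = 2s and [CO3^2-] = s.
So Ksp = (2s)^2 × s = 4s^3
Solving, s = (8.6 x 10^-12/4)^(1/3) = 1.29 × 10^-4 M
[Ag^+] = 2s = 2.6 × 10^-4 M

[Ag^+] ≈ 2.6 × 10^-4 M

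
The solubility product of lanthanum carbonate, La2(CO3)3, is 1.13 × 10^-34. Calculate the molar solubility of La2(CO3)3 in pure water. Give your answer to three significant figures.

La2(CO3)3(s) ⇌ 2 La^3+(aq) + 3 CO3^2-(aq)
Ksp = [La^3+]^2[CO3^2-]^3
Let s = molar solubility. Then [La^3+] = 2s and [CO3^2-] = 3s.
So Ksp = (2s)^2 × (3s)^3 = 108s^5
s^5 = 1.13 × 10^-34 / 108, so s = 6.37 × 10^-8 M

6.37 × 10^-8 M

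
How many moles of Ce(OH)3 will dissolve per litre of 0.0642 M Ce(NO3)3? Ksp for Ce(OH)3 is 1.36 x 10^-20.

1.99 × 10^-7 M

Ce(OH)3(s) ⇌ Ce^3+(aq) + 3 OH^-(aq)
Ksp = [Ce^3+][OH^-]^3
If s mol/L dissolves here, [Ce^3+] = 0.0642 + s ≈ 0.0642, [OH^-] = 3s (Ksp is small, so little additional dissolves).
Ksp ≈ 0.0642 × (3s)^3
s = 1.99 × 10^-7 M
Check: s = 2.0 × 10^-7 ≪ 0.0642, so the approximation is valid.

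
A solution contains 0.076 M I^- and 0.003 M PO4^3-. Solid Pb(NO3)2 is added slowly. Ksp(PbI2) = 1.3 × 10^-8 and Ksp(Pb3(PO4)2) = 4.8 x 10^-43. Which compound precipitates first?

Pb3(PO4)2

Each salt begins to precipitate when Q = Ksp, i.e. when [Pb^2+] reaches its threshold.
For PbI2: 1.3 × 10^-8 = (0.076)^2 × [Pb^2+]  ⇒  [Pb^2+] = 2.3 × 10^-6 M.
For Pb3(PO4)2: 4.8 x 10^-43 = (0.003)^2 × [Pb^2+]^3  ⇒  [Pb^2+] = 3.8 x 10^-13 M.
The salt with the lower threshold [Pb^2+] precipitates first: Pb3(PO4)2.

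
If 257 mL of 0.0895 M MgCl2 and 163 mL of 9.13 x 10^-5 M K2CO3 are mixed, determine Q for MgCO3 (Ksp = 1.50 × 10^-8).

Total volume = 257 + 163 = 420 mL.
[Mg^2+] = 8.95 x 10^-2 × (257/420) = 5.477 x 10^-2 M
[CO3^2-] = 9.13 × 10^-5 × (163/420) = 3.543 × 10^-5 M
MgCO3(s) ⇌ Mg^2+ + CO3^2-, so Q = [Mg^2+][CO3^2-]
Q = (5.477 × 10^-2)(3.543 x 10^-5) = 1.94 x 10^-6
Q > Ksp, so MgCO3 will precipitate.

Q ≈ 1.94 × 10^-6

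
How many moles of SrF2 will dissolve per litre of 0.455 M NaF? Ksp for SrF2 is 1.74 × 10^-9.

SrF2(s) <=> Sr^2+ + 2 F^-
Ksp = [Sr^2+][F^-]^2
If s mol/L dissolves here, [Sr^2+] = s, [F^-] = 0.455 + 2s ≈ 0.455 (since F^- from NaF dominates).
Ksp ≈ s × (0.455)^2
s = 8.40 × 10^-9 M
Check: 2s = 1.7 × 10^-8 ≪ 0.455, so the approximation is valid.

8.40 x 10^-9 M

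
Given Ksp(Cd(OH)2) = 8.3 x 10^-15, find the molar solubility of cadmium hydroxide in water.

1.3 × 10^-5 M

Cd(OH)2(s) ⇌ Cd^2+ + 2 OH^-
Ksp = [Cd^2+][OH^-]^2
For each mole of Cd(OH)2 that dissolves: [Cd^2+] = s, [OH^-] = 2s.
So Ksp = s × (2s)^2 = 4s^3
s = (8.3 x 10^-15 / 4)^(1/3) = 1.3 × 10^-5 M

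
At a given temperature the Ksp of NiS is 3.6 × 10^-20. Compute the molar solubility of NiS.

1.9 × 10^-10 M

NiS(s) <=> Ni^2+(aq) + S^2-(aq)
Ksp = [Ni^2+][S^2-]
With molar solubility s: [Ni^2+] = s, [S^2-] = s.
Ksp = (s)(s) = s^2
s = √(3.6 × 10^-20) = 1.9 × 10^-10 M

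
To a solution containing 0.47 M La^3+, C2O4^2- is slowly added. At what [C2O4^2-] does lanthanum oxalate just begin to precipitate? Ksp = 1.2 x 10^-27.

La2(C2O4)3(s) ⇌ 2 La^3+(aq) + 3 C2O4^2-(aq)
Ksp = [La^3+]^2[C2O4^2-]^3
Precipitation begins when Q = Ksp. With [La^3+] = 0.47 M:
1.2 x 10^-27 = (0.47)^2 × [C2O4^2-]^3
[C2O4^2-] = (1.2 x 10^-27 / 2.21 x 10^-1)^(1/3) = 1.8 x 10^-9 M

1.8e-9 M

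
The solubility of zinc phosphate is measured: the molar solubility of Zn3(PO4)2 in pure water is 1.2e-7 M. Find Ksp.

Zn3(PO4)2(s) ⇌ 3 Zn^2+(aq) + 2 PO4^3-(aq)
Let s = molar solubility. Then [Zn^2+] = 3s and [PO4^3-] = 2s.
Ksp = [Zn^2+]^3[PO4^3-]^2
Substituting: Ksp = (3s)^3(2s)^2 = 108s^5
Ksp = 108 × (1.2 × 10^-7)^5 = 2.7 x 10^-33

Ksp = 2.7 × 10^-33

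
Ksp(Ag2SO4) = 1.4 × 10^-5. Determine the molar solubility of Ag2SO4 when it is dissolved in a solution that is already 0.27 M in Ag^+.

Ag2SO4(s) ⇌ 2 Ag^+(aq) + SO4^2-(aq)
Ksp = [Ag^+]^2[SO4^2-]
If s mol/L dissolves here, [Ag^+] = 0.27 + 2s ≈ 0.27, [SO4^2-] = s (common-ion effect: Ag^+ is already 0.27 M).
Ksp ≈ (0.27)^2 × s
s = 1.9 × 10^-4 M
Check: 2s = 3.8 × 10^-4 ≪ 0.27, so the approximation is valid.

s ≈ 1.9 × 10^-4 M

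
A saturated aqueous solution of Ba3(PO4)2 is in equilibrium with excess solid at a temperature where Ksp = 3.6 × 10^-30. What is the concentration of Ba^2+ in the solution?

Ba3(PO4)2(s) <=> 3 Ba^2+ + 2 PO4^3-
Ksp = [Ba^2+]^3[PO4^3-]^2
If s mol/L of Ba3(PO4)2 dissolves, [Ba^2+] = 3s and [PO4^3-] = 2s.
So Ksp = (3s)^3 × (2s)^2 = 108s^5
Solving, s = (3.6 × 10^-30/108)^(1/5) = 5.06 × 10^-7 M
[Ba^2+] = 3s = 1.5 × 10^-6 M

[Ba^2+] = 1.5 × 10^-6 M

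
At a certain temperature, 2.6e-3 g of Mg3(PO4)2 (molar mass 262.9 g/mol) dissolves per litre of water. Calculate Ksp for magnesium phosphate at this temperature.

1.0 x 10^-23

Molar solubility s = (2.6 × 10^-3 g/L) / (262.9 g/mol) = 9.89 x 10^-6 M.
Mg3(PO4)2(s) ⇌ 3 Mg^2+ + 2 PO4^3-
Let s = molar solubility. Then [Mg^2+] = 3s and [PO4^3-] = 2s.
Ksp = [Mg^2+]^3[PO4^3-]^2
Ksp = (3s)^3(2s)^2 = 108s^5
Ksp = 108 × (9.89 x 10^-6)^5 = 1.0 x 10^-23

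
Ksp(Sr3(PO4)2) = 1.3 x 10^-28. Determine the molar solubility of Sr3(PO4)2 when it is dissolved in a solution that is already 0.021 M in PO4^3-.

Sr3(PO4)2(s) <=> 3 Sr^2+ + 2 PO4^3-
Ksp = [Sr^2+]^3[PO4^3-]^2
If s mol/L dissolves here, [Sr^2+] = 3s, [PO4^3-] = 0.021 + 2s ≈ 0.021 (common-ion effect: PO4^3- is already 0.021 M).
Ksp ≈ (3s)^3 × (0.021)^2
s = 2.2 x 10^-9 M
Check: 2s = 4.4 x 10^-9 ≪ 0.021, so the approximation is valid.

s ≈ 2.2e-9 M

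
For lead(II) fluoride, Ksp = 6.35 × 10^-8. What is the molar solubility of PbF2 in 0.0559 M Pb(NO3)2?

s = 5.33 x 10^-4 M

PbF2(s) ⇌ Pb^2+ + 2 F^-
Ksp = [Pb^2+][F^-]^2
Let s be the molar solubility in this solution. [Pb^2+] = 0.0559 + s ≈ 0.0559, [F^-] = 2s (common-ion effect: Pb^2+ is already 0.0559 M).
Ksp ≈ 0.0559 × (2s)^2
s = 5.33 x 10^-4 M
Check: s = 5.3 x 10^-4 ≪ 0.0559, so the approximation is valid.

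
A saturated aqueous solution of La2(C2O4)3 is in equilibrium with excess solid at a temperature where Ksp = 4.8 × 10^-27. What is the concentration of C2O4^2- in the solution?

[C2O4^2-] ≈ 6.4e-6 M

La2(C2O4)3(s) ⇌ 2 La^3+ + 3 C2O4^2-
Ksp = [La^3+]^2[C2O4^2-]^3
Let s = molar solubility. Then [La^3+] = 2s and [C2O4^2-] = 3s.
Ksp = (2s)^2(3s)^3 = 108s^5
Solving, s = (4.8 × 10^-27/108)^(1/5) = 2.14 × 10^-6 M
[C2O4^2-] = 3s = 6.4 × 10^-6 M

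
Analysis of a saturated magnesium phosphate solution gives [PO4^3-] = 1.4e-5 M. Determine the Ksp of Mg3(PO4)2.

1.8 x 10^-24

Mg3(PO4)2(s) <=> 3 Mg^2+ + 2 PO4^3-
Stoichiometry gives [Mg^2+] = (3/2)[PO4^3-] = 2.10 × 10^-5 M.
Ksp = [Mg^2+]^3[PO4^3-]^2
Ksp = (2.10 x 10^-5)^3 × (1.4 × 10^-5)^2 = 1.8 × 10^-24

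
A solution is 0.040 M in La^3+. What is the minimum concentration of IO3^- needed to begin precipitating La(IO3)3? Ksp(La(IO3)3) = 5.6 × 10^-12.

La(IO3)3(s) <=> La^3+(aq) + 3 IO3^-(aq)
Ksp = [La^3+][IO3^-]^3
Precipitation begins when Q = Ksp. With [La^3+] = 0.040 M:
5.6 × 10^-12 = (0.040) × [IO3^-]^3
[IO3^-] = (5.6 × 10^-12 / 4.0 × 10^-2)^(1/3) = 5.2 × 10^-4 M

5.2 × 10^-4 M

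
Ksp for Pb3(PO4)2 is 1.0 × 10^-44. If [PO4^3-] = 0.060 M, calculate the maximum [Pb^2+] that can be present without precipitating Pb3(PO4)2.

Pb3(PO4)2(s) <=> 3 Pb^2+(aq) + 2 PO4^3-(aq)
Ksp = [Pb^2+]^3[PO4^3-]^2
Precipitation begins when Q = Ksp. With [PO4^3-] = 0.060 M:
1.0 × 10^-44 = (0.060)^2 × [Pb^2+]^3
[Pb^2+] = (1.0 × 10^-44 / 3.60 × 10^-3)^(1/3) = 1.4 × 10^-14 M

1.4e-14 M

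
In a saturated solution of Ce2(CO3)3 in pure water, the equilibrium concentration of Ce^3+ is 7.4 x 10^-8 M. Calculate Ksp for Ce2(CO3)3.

Ce2(CO3)3(s) ⇌ 2 Ce^3+ + 3 CO3^2-
Stoichiometry gives [CO3^2-] = (3/2)[Ce^3+] = 1.11 × 10^-7 M.
Ksp = [Ce^3+]^2[CO3^2-]^3
Ksp = (7.4 x 10^-8)^2 × (1.11 × 10^-7)^3 = 7.5 × 10^-36

Ksp ≈ 7.5e-36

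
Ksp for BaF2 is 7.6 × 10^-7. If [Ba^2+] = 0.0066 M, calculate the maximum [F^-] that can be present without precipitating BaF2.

BaF2(s) <=> Ba^2+(aq) + 2 F^-(aq)
Ksp = [Ba^2+][F^-]^2
Precipitation begins when Q = Ksp. With [Ba^2+] = 0.0066 M:
7.6 × 10^-7 = (0.0066) × [F^-]^2
[F^-] = (7.6 × 10^-7 / 6.6 x 10^-3)^(1/2) = 1.1 × 10^-2 M

[F^-] ≈ 0.011 M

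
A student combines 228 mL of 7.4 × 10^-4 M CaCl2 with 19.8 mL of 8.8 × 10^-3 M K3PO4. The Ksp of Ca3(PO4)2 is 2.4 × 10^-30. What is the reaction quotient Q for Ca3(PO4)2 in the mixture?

Q = 1.6 x 10^-16

Total volume = 228 + 19.8 = 247.8 mL.
[Ca^2+] = 7.4 × 10^-4 × (228/247.8) = 6.81 × 10^-4 M
[PO4^3-] = 8.8 × 10^-3 × (19.8/247.8) = 7.03 × 10^-4 M
Ca3(PO4)2(s) <=> 3 Ca^2+(aq) + 2 PO4^3-(aq), so Q = [Ca^2+]^3[PO4^3-]^2
Q = (6.81 x 10^-4)^3(7.03 × 10^-4)^2 = 1.6 × 10^-16
Q > Ksp, so Ca3(PO4)2 will precipitate.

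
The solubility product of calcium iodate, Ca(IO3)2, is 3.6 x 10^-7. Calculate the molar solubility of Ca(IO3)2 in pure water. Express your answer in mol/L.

Ca(IO3)2(s) ⇌ Ca^2+(aq) + 2 IO3^-(aq)
Ksp = [Ca^2+][IO3^-]^2
For each mole of Ca(IO3)2 that dissolves: [Ca^2+] = s, [IO3^-] = 2s.
Substituting: Ksp = s(2s)^2 = 4s^3
s = (3.6 x 10^-7 / 4)^(1/3) = 4.5 x 10^-3 M

s ≈ 4.5 × 10^-3 M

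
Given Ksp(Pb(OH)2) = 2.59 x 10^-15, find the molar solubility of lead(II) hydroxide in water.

s = 8.65 × 10^-6 M

Pb(OH)2(s) <=> Pb^2+(aq) + 2 OH^-(aq)
Ksp = [Pb^2+][OH^-]^2
For each mole of Pb(OH)2 that dissolves: [Pb^2+] = s, [OH^-] = 2s.
Ksp = s(2s)^2 = 4s^3
s^3 = 2.59 x 10^-15 / 4, so s = 8.65 × 10^-6 M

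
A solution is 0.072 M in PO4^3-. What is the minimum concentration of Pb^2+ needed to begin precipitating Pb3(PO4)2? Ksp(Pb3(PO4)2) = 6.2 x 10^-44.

[Pb^2+] ≈ 2.3e-14 M

Pb3(PO4)2(s) ⇌ 3 Pb^2+(aq) + 2 PO4^3-(aq)
Ksp = [Pb^2+]^3[PO4^3-]^2
Precipitation begins when Q = Ksp. With [PO4^3-] = 0.072 M:
6.2 x 10^-44 = (0.072)^2 × [Pb^2+]^3
[Pb^2+] = (6.2 x 10^-44 / 5.18 × 10^-3)^(1/3) = 2.3 × 10^-14 M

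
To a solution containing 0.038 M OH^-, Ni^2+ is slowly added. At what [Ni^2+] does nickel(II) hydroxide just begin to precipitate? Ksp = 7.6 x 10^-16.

Ni(OH)2(s) <=> Ni^2+ + 2 OH^-
Ksp = [Ni^2+][OH^-]^2
Precipitation begins when Q = Ksp. With [OH^-] = 0.038 M:
7.6 x 10^-16 = (0.038)^2 × [Ni^2+]
[Ni^2+] = (7.6 x 10^-16 / 1.44 x 10^-3) = 5.3 × 10^-13 M

[Ni^2+] = 5.3 × 10^-13 M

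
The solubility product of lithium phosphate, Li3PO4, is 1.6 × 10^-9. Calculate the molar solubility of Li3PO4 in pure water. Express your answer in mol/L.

Li3PO4(s) ⇌ 3 Li^+(aq) + PO4^3-(aq)
Ksp = [Li^+]^3[PO4^3-]
If s mol/L of Li3PO4 dissolves, [Li^+] = 3s and [PO4^3-] = s.
Ksp = (3s)^3s = 27s^4
s^4 = 1.6 × 10^-9 / 27, so s = 2.8 × 10^-3 M

2.8 x 10^-3 M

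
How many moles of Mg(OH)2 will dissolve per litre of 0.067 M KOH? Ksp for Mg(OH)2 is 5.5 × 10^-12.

s = 1.2 x 10^-9 M

Mg(OH)2(s) ⇌ Mg^2+ + 2 OH^-
Ksp = [Mg^2+][OH^-]^2
Let s = moles of Mg(OH)2 that dissolve per litre. [Mg^2+] = s, [OH^-] = 0.067 + 2s ≈ 0.067 (since OH^- from KOH dominates).
Ksp ≈ s × (0.067)^2
s = 1.2 x 10^-9 M
Check: 2s = 2.5 × 10^-9 ≪ 0.067, so the approximation is valid.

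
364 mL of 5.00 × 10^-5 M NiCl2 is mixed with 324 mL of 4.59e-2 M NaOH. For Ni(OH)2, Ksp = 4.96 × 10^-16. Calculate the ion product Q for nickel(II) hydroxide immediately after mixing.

Q ≈ 1.24 × 10^-8

Total volume = 364 + 324 = 688 mL.
[Ni^2+] = 5.00 × 10^-5 × (364/688) = 2.645 × 10^-5 M
[OH^-] = 4.59 × 10^-2 × (324/688) = 2.162 × 10^-2 M
Ni(OH)2(s) ⇌ Ni^2+(aq) + 2 OH^-(aq), so Q = [Ni^2+][OH^-]^2
Q = (2.645 × 10^-5)(2.162 × 10^-2)^2 = 1.24 x 10^-8
Q > Ksp, so Ni(OH)2 will precipitate.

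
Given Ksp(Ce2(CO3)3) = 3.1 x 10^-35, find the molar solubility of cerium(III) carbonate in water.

Ce2(CO3)3(s) <=> 2 Ce^3+(aq) + 3 CO3^2-(aq)
Ksp = [Ce^3+]^2[CO3^2-]^3
If s mol/L of Ce2(CO3)3 dissolves, [Ce^3+] = 2s and [CO3^2-] = 3s.
Ksp = (2s)^2(3s)^3 = 108s^5
s = (3.1 x 10^-35 / 108)^(1/5) = 4.9 × 10^-8 M

s ≈ 4.9 × 10^-8 M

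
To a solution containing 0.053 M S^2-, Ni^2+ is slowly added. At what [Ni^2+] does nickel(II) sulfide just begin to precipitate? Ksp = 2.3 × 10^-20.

[Ni^2+] ≈ 4.3 x 10^-19 M

NiS(s) <=> Ni^2+(aq) + S^2-(aq)
Ksp = [Ni^2+][S^2-]
Precipitation begins when Q = Ksp. With [S^2-] = 0.053 M:
2.3 × 10^-20 = (0.053) × [Ni^2+]
[Ni^2+] = (2.3 × 10^-20 / 5.3 × 10^-2) = 4.3 x 10^-19 M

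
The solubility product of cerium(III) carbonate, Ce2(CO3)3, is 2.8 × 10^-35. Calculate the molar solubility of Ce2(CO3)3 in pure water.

Ce2(CO3)3(s) ⇌ 2 Ce^3+ + 3 CO3^2-
Ksp = [Ce^3+]^2[CO3^2-]^3
With molar solubility s: [Ce^3+] = 2s, [CO3^2-] = 3s.
So Ksp = (2s)^2 × (3s)^3 = 108s^5
Solving, s = (2.8 × 10^-35/108)^(1/5) = 4.8 × 10^-8 M

s ≈ 4.8 x 10^-8 M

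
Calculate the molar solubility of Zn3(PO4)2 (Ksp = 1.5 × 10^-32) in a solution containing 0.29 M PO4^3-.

1.9e-11 M

Zn3(PO4)2(s) ⇌ 3 Zn^2+ + 2 PO4^3-
Ksp = [Zn^2+]^3[PO4^3-]^2
Let s be the molar solubility in this solution. [Zn^2+] = 3s, [PO4^3-] = 0.29 + 2s ≈ 0.29 (Ksp is small, so little additional dissolves).
Ksp ≈ (3s)^3 × (0.29)^2
s = 1.9 × 10^-11 M
Check: 2s = 3.8 × 10^-11 ≪ 0.29, so the approximation is valid.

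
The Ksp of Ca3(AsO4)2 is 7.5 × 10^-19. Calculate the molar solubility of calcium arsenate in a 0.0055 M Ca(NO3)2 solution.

s ≈ 1.1 x 10^-6 M

Ca3(AsO4)2(s) <=> 3 Ca^2+(aq) + 2 AsO4^3-(aq)
Ksp = [Ca^2+]^3[AsO4^3-]^2
Let s = moles of Ca3(AsO4)2 that dissolve per litre. [Ca^2+] = 0.0055 + 3s ≈ 0.0055, [AsO4^3-] = 2s (common-ion effect: Ca^2+ is already 0.0055 M).
Ksp ≈ (0.0055)^3 × (2s)^2
s = 1.1 × 10^-6 M
Check: 3s = 3.2 x 10^-6 ≪ 0.0055, so the approximation is valid.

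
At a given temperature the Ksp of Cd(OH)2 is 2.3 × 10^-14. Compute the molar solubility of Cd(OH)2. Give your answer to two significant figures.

s ≈ 1.8 × 10^-5 M

Cd(OH)2(s) <=> Cd^2+(aq) + 2 OH^-(aq)
Ksp = [Cd^2+][OH^-]^2
With molar solubility s: [Cd^2+] = s, [OH^-] = 2s.
Substituting: Ksp = s(2s)^2 = 4s^3
Solving, s = (2.3 × 10^-14/4)^(1/3) = 1.8 × 10^-5 M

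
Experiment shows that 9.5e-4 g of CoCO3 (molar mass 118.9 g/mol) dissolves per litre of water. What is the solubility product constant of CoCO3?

Molar solubility s = (9.5 × 10^-4 g/L) / (118.9 g/mol) = 7.99 × 10^-6 M.
CoCO3(s) ⇌ Co^2+ + CO3^2-
For each mole of CoCO3 that dissolves: [Co^2+] = s, [CO3^2-] = s.
Ksp = [Co^2+][CO3^2-]
Ksp = s × s = s^2
Ksp = (7.99 x 10^-6)^2 = 6.4 x 10^-11

Ksp ≈ 6.4 × 10^-11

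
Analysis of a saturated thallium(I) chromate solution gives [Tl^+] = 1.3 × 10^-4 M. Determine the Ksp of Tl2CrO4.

Ksp = 1.1 × 10^-12

Tl2CrO4(s) ⇌ 2 Tl^+(aq) + CrO4^2-(aq)
Stoichiometry gives [CrO4^2-] = (1/2)[Tl^+] = 6.50 x 10^-5 M.
Ksp = [Tl^+]^2[CrO4^2-]
Ksp = (1.3 x 10^-4)^2 × 6.50 × 10^-5 = 1.1 × 10^-12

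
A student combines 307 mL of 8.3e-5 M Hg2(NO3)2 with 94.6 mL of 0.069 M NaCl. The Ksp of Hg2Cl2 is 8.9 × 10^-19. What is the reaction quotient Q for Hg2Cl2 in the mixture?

Total volume = 307 + 94.6 = 401.6 mL.
[Hg2^2+] = 8.3 × 10^-5 × (307/401.6) = 6.34 × 10^-5 M
[Cl^-] = 6.9 × 10^-2 × (94.6/401.6) = 1.63 × 10^-2 M
Hg2Cl2(s) <=> Hg2^2+ + 2 Cl^-, so Q = [Hg2^2+][Cl^-]^2
Q = (6.34 x 10^-5)(1.63 × 10^-2)^2 = 1.7 × 10^-8
Q > Ksp, so Hg2Cl2 will precipitate.

Q = 1.7e-8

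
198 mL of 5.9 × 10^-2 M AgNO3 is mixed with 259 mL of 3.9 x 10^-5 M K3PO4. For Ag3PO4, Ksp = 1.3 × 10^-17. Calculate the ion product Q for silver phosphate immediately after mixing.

3.7 × 10^-10

Total volume = 198 + 259 = 457 mL.
[Ag^+] = 5.9 x 10^-2 × (198/457) = 2.56 × 10^-2 M
[PO4^3-] = 3.9 × 10^-5 × (259/457) = 2.21 x 10^-5 M
Ag3PO4(s) ⇌ 3 Ag^+(aq) + PO4^3-(aq), so Q = [Ag^+]^3[PO4^3-]
Q = (2.56 × 10^-2)^3(2.21 × 10^-5) = 3.7 × 10^-10
Q > Ksp, so Ag3PO4 will precipitate.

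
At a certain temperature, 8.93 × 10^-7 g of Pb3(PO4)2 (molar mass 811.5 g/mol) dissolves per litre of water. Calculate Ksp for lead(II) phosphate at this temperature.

Molar solubility s = (8.93 x 10^-7 g/L) / (811.5 g/mol) = 1.100 x 10^-9 M.
Pb3(PO4)2(s) ⇌ 3 Pb^2+(aq) + 2 PO4^3-(aq)
With molar solubility s: [Pb^2+] = 3s, [PO4^3-] = 2s.
Ksp = [Pb^2+]^3[PO4^3-]^2
So Ksp = (3s)^3 × (2s)^2 = 108s^5
With s = 1.100 × 10^-9: Ksp = 1.74 x 10^-43

Ksp ≈ 1.74 x 10^-43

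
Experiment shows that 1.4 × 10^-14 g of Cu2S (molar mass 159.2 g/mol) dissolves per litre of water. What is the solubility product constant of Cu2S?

Molar solubility s = (1.4 × 10^-14 g/L) / (159.2 g/mol) = 8.79 x 10^-17 M.
Cu2S(s) ⇌ 2 Cu^+(aq) + S^2-(aq)
With molar solubility s: [Cu^+] = 2s, [S^2-] = s.
Ksp = [Cu^+]^2[S^2-]
Ksp = (2s)^2s = 4s^3
With s = 8.79 × 10^-17: Ksp = 2.7 × 10^-48

Ksp = 2.7 × 10^-48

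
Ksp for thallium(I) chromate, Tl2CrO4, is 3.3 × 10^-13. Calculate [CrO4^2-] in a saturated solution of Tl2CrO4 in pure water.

[CrO4^2-] = 4.4e-5 M

Tl2CrO4(s) ⇌ 2 Tl^+(aq) + CrO4^2-(aq)
Ksp = [Tl^+]^2[CrO4^2-]
For each mole of Tl2CrO4 that dissolves: [Tl^+] = 2s, [CrO4^2-] = s.
So Ksp = (2s)^2 × s = 4s^3
s = (3.3 × 10^-13 / 4)^(1/3) = 4.35 × 10^-5 M
[CrO4^2-] = s = 4.4 x 10^-5 M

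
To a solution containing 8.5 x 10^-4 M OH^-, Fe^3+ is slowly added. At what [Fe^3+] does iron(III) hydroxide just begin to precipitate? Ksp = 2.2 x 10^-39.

Fe(OH)3(s) ⇌ Fe^3+(aq) + 3 OH^-(aq)
Ksp = [Fe^3+][OH^-]^3
Precipitation begins when Q = Ksp. With [OH^-] = 8.5 x 10^-4 M:
2.2 x 10^-39 = (8.5 x 10^-4)^3 × [Fe^3+]
[Fe^3+] = (2.2 x 10^-39 / 6.14 × 10^-10) = 3.6 × 10^-30 M

[Fe^3+] = 3.6 x 10^-30 M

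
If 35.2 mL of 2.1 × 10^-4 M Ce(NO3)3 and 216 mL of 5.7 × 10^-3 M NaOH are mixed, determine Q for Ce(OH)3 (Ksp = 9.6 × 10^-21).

Total volume = 35.2 + 216 = 251.2 mL.
[Ce^3+] = 2.1 x 10^-4 × (35.2/251.2) = 2.94 × 10^-5 M
[OH^-] = 5.7 × 10^-3 × (216/251.2) = 4.90 x 10^-3 M
Ce(OH)3(s) ⇌ Ce^3+ + 3 OH^-, so Q = [Ce^3+][OH^-]^3
Q = (2.94 x 10^-5)(4.90 × 10^-3)^3 = 3.5 × 10^-12
Q > Ksp, so Ce(OH)3 will precipitate.

Q ≈ 3.5e-12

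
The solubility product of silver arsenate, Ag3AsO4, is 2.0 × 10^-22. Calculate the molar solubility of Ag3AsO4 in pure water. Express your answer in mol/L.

s = 1.6e-6 M

Ag3AsO4(s) ⇌ 3 Ag^+(aq) + AsO4^3-(aq)
Ksp = [Ag^+]^3[AsO4^3-]
With molar solubility s: [Ag^+] = 3s, [AsO4^3-] = s.
Ksp = (3s)^3s = 27s^4
s = (2.0 × 10^-22 / 27)^(1/4) = 1.6 × 10^-6 M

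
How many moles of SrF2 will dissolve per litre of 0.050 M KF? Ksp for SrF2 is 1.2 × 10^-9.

s = 4.8 × 10^-7 M

SrF2(s) <=> Sr^2+(aq) + 2 F^-(aq)
Ksp = [Sr^2+][F^-]^2
Let s = moles of SrF2 that dissolve per litre. [Sr^2+] = s, [F^-] = 0.050 + 2s ≈ 0.050 (Ksp is small, so little additional dissolves).
Ksp ≈ s × (0.050)^2
s = 4.8 x 10^-7 M
Check: 2s = 9.6 × 10^-7 ≪ 0.050, so the approximation is valid.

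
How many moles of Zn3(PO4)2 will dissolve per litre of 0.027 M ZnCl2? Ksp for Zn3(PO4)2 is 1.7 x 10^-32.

Zn3(PO4)2(s) ⇌ 3 Zn^2+(aq) + 2 PO4^3-(aq)
Ksp = [Zn^2+]^3[PO4^3-]^2
If s mol/L dissolves here, [Zn^2+] = 0.027 + 3s ≈ 0.027, [PO4^3-] = 2s (common-ion effect: Zn^2+ is already 0.027 M).
Ksp ≈ (0.027)^3 × (2s)^2
s = 1.5 × 10^-14 M
Check: 3s = 4.4 × 10^-14 ≪ 0.027, so the approximation is valid.

s ≈ 1.5 x 10^-14 M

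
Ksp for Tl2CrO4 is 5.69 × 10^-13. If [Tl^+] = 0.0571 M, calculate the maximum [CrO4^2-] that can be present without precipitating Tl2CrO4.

[CrO4^2-] = 1.75e-10 M

Tl2CrO4(s) <=> 2 Tl^+(aq) + CrO4^2-(aq)
Ksp = [Tl^+]^2[CrO4^2-]
Precipitation begins when Q = Ksp. With [Tl^+] = 0.0571 M:
5.69 × 10^-13 = (0.0571)^2 × [CrO4^2-]
[CrO4^2-] = (5.69 × 10^-13 / 3.260 × 10^-3) = 1.75 × 10^-10 M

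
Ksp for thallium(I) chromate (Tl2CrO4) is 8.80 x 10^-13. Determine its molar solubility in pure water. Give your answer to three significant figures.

s ≈ 6.04 x 10^-5 M

Tl2CrO4(s) ⇌ 2 Tl^+ + CrO4^2-
Ksp = [Tl^+]^2[CrO4^2-]
With molar solubility s: [Tl^+] = 2s, [CrO4^2-] = s.
Ksp = (2s)^2s = 4s^3
s = (8.80 x 10^-13 / 4)^(1/3) = 6.04 x 10^-5 M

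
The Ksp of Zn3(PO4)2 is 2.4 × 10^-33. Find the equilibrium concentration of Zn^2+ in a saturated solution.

3.5 x 10^-7 M

Zn3(PO4)2(s) ⇌ 3 Zn^2+ + 2 PO4^3-
Ksp = [Zn^2+]^3[PO4^3-]^2
Let s = molar solubility. Then [Zn^2+] = 3s and [PO4^3-] = 2s.
Ksp = (3s)^3(2s)^2 = 108s^5
s = (2.4 × 10^-33 / 108)^(1/5) = 1.17 × 10^-7 M
[Zn^2+] = 3s = 3.5 × 10^-7 M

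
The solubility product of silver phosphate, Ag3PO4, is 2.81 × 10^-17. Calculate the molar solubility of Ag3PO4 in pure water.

Ag3PO4(s) ⇌ 3 Ag^+(aq) + PO4^3-(aq)
Ksp = [Ag^+]^3[PO4^3-]
Let s = molar solubility. Then [Ag^+] = 3s and [PO4^3-] = s.
Ksp = (3s)^3s = 27s^4
Solving, s = (2.81 × 10^-17/27)^(1/4) = 3.19 × 10^-5 M

s = 3.19e-5 M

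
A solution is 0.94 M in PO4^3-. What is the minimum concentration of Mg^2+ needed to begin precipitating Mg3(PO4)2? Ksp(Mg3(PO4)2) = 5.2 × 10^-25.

[Mg^2+] = 8.4e-9 M

Mg3(PO4)2(s) ⇌ 3 Mg^2+(aq) + 2 PO4^3-(aq)
Ksp = [Mg^2+]^3[PO4^3-]^2
Precipitation begins when Q = Ksp. With [PO4^3-] = 0.94 M:
5.2 × 10^-25 = (0.94)^2 × [Mg^2+]^3
[Mg^2+] = (5.2 × 10^-25 / 8.84 x 10^-1)^(1/3) = 8.4 × 10^-9 M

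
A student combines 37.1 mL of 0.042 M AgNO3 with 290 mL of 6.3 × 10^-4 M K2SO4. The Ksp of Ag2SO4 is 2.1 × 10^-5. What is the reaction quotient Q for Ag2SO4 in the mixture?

Q = 1.3e-8

Total volume = 37.1 + 290 = 327.1 mL.
[Ag^+] = 4.2 × 10^-2 × (37.1/327.1) = 4.76 × 10^-3 M
[SO4^2-] = 6.3 × 10^-4 × (290/327.1) = 5.59 × 10^-4 M
Ag2SO4(s) ⇌ 2 Ag^+ + SO4^2-, so Q = [Ag^+]^2[SO4^2-]
Q = (4.76 x 10^-3)^2(5.59 × 10^-4) = 1.3 × 10^-8
Q < Ksp, so no precipitate of Ag2SO4 forms.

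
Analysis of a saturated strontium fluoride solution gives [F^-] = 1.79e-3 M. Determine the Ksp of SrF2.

SrF2(s) ⇌ Sr^2+(aq) + 2 F^-(aq)
Stoichiometry gives [Sr^2+] = (1/2)[F^-] = 8.950 × 10^-4 M.
Ksp = [Sr^2+][F^-]^2
Ksp = 8.950 × 10^-4 × (1.79 × 10^-3)^2 = 2.87 × 10^-9

Ksp = 2.87 × 10^-9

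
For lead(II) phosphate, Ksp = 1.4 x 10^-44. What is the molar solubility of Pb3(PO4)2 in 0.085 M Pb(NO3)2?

Pb3(PO4)2(s) <=> 3 Pb^2+(aq) + 2 PO4^3-(aq)
Ksp = [Pb^2+]^3[PO4^3-]^2
Let s = moles of Pb3(PO4)2 that dissolve per litre. [Pb^2+] = 0.085 + 3s ≈ 0.085, [PO4^3-] = 2s (common-ion effect: Pb^2+ is already 0.085 M).
Ksp ≈ (0.085)^3 × (2s)^2
s = 2.4 x 10^-21 M
Check: 3s = 7.2 x 10^-21 ≪ 0.085, so the approximation is valid.

s = 2.4 × 10^-21 M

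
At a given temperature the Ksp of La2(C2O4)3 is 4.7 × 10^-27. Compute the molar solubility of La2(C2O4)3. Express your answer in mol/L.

La2(C2O4)3(s) ⇌ 2 La^3+(aq) + 3 C2O4^2-(aq)
Ksp = [La^3+]^2[C2O4^2-]^3
Let s = molar solubility. Then [La^3+] = 2s and [C2O4^2-] = 3s.
Substituting: Ksp = (2s)^2(3s)^3 = 108s^5
s = (4.7 × 10^-27 / 108)^(1/5) = 2.1 × 10^-6 M

2.1 × 10^-6 M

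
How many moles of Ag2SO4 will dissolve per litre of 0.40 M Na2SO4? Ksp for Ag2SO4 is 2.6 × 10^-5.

s = 4.0e-3 M

Ag2SO4(s) <=> 2 Ag^+(aq) + SO4^2-(aq)
Ksp = [Ag^+]^2[SO4^2-]
If s mol/L dissolves here, [Ag^+] = 2s, [SO4^2-] = 0.40 + s ≈ 0.40 (common-ion effect: SO4^2- is already 0.40 M).
Ksp ≈ (2s)^2 × 0.40
s = 4.0 × 10^-3 M
Check: s = 4.0 × 10^-3 ≪ 0.40, so the approximation is valid.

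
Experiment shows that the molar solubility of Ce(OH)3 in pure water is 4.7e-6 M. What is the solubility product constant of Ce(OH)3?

Ce(OH)3(s) ⇌ Ce^3+(aq) + 3 OH^-(aq)
Let s = molar solubility. Then [Ce^3+] = s and [OH^-] = 3s.
Ksp = [Ce^3+][OH^-]^3
Ksp = s(3s)^3 = 27s^4
Ksp = 27 × (4.7 × 10^-6)^4 = 1.3 × 10^-20

Ksp ≈ 1.3e-20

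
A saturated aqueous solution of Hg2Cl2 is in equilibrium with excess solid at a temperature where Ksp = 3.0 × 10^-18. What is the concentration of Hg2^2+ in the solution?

9.1 × 10^-7 M

Hg2Cl2(s) <=> Hg2^2+ + 2 Cl^-
Ksp = [Hg2^2+][Cl^-]^2
Let s = molar solubility. Then [Hg2^2+] = s and [Cl^-] = 2s.
So Ksp = s × (2s)^2 = 4s^3
s^3 = 3.0 × 10^-18 / 4, so s = 9.09 × 10^-7 M
[Hg2^2+] = s = 9.1 × 10^-7 M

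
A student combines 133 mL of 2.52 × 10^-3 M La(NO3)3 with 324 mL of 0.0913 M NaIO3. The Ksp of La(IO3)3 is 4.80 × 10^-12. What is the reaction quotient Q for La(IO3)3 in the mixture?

Q ≈ 1.99 x 10^-7

Total volume = 133 + 324 = 457 mL.
[La^3+] = 2.52 × 10^-3 × (133/457) = 7.334 x 10^-4 M
[IO3^-] = 9.13 × 10^-2 × (324/457) = 6.473 × 10^-2 M
La(IO3)3(s) ⇌ La^3+(aq) + 3 IO3^-(aq), so Q = [La^3+][IO3^-]^3
Q = (7.334 x 10^-4)(6.473 × 10^-2)^3 = 1.99 × 10^-7
Q > Ksp, so La(IO3)3 will precipitate.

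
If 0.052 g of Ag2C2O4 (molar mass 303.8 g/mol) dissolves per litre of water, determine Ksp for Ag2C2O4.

Ksp ≈ 2.0 × 10^-11

Molar solubility s = (5.2 × 10^-2 g/L) / (303.8 g/mol) = 1.71 × 10^-4 M.
Ag2C2O4(s) ⇌ 2 Ag^+(aq) + C2O4^2-(aq)
With molar solubility s: [Ag^+] = 2s, [C2O4^2-] = s.
Ksp = [Ag^+]^2[C2O4^2-]
Ksp = (2s)^2s = 4s^3
Ksp = 4 × (1.71 x 10^-4)^3 = 2.0 × 10^-11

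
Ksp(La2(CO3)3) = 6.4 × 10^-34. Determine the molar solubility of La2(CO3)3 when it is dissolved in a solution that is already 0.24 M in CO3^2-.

s = 1.1 × 10^-16 M

La2(CO3)3(s) ⇌ 2 La^3+(aq) + 3 CO3^2-(aq)
Ksp = [La^3+]^2[CO3^2-]^3
Let s = moles of La2(CO3)3 that dissolve per litre. [La^3+] = 2s, [CO3^2-] = 0.24 + 3s ≈ 0.24 (common-ion effect: CO3^2- is already 0.24 M).
Ksp ≈ (2s)^2 × (0.24)^3
s = 1.1 x 10^-16 M
Check: 3s = 3.2 x 10^-16 ≪ 0.24, so the approximation is valid.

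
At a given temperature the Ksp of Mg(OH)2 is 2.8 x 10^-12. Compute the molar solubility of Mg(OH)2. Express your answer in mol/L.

Mg(OH)2(s) ⇌ Mg^2+ + 2 OH^-
Ksp = [Mg^2+][OH^-]^2
Let s = molar solubility. Then [Mg^2+] = s and [OH^-] = 2s.
Substituting: Ksp = s(2s)^2 = 4s^3
s = (2.8 x 10^-12 / 4)^(1/3) = 8.9 x 10^-5 M

8.9 × 10^-5 M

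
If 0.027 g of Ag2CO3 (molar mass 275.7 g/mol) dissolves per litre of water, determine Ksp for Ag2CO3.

Molar solubility s = (2.7 x 10^-2 g/L) / (275.7 g/mol) = 9.79 × 10^-5 M.
Ag2CO3(s) <=> 2 Ag^+(aq) + CO3^2-(aq)
If s mol/L of Ag2CO3 dissolves, [Ag^+] = 2s and [CO3^2-] = s.
Ksp = [Ag^+]^2[CO3^2-]
Ksp = (2s)^2s = 4s^3
With s = 9.79 x 10^-5: Ksp = 3.8 × 10^-12

Ksp = 3.8e-12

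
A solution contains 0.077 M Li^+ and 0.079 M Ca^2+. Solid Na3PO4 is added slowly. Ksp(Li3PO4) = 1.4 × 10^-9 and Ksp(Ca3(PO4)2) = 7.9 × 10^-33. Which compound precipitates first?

Precipitation of each salt starts when its ion product equals its Ksp.
For Li3PO4: 1.4 × 10^-9 = (0.077)^3 × [PO4^3-]  ⇒  [PO4^3-] = 3.1 × 10^-6 M.
For Ca3(PO4)2: 7.9 × 10^-33 = (0.079)^3 × [PO4^3-]^2  ⇒  [PO4^3-] = 4.0 x 10^-15 M.
The salt with the lower threshold [PO4^3-] precipitates first: Ca3(PO4)2.

Ca3(PO4)2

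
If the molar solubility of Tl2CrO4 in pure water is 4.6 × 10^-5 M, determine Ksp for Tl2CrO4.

Tl2CrO4(s) ⇌ 2 Tl^+ + CrO4^2-
For each mole of Tl2CrO4 that dissolves: [Tl^+] = 2s, [CrO4^2-] = s.
Ksp = [Tl^+]^2[CrO4^2-]
So Ksp = (2s)^2 × s = 4s^3
Ksp = 4 × (4.6 × 10^-5)^3 = 3.9 × 10^-13

3.9 × 10^-13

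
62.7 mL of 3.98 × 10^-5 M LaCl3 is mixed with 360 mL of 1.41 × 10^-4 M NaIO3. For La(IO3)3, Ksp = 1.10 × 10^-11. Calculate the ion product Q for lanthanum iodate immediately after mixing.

Total volume = 62.7 + 360 = 422.7 mL.
[La^3+] = 3.98 × 10^-5 × (62.7/422.7) = 5.904 × 10^-6 M
[IO3^-] = 1.41 × 10^-4 × (360/422.7) = 1.201 × 10^-4 M
La(IO3)3(s) <=> La^3+(aq) + 3 IO3^-(aq), so Q = [La^3+][IO3^-]^3
Q = (5.904 × 10^-6)(1.201 x 10^-4)^3 = 1.02 × 10^-17
Q < Ksp, so no precipitate of La(IO3)3 forms.

1.02 × 10^-17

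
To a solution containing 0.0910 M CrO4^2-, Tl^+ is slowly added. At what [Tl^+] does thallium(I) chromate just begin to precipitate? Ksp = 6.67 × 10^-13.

Tl2CrO4(s) ⇌ 2 Tl^+(aq) + CrO4^2-(aq)
Ksp = [Tl^+]^2[CrO4^2-]
Precipitation begins when Q = Ksp. With [CrO4^2-] = 0.0910 M:
6.67 × 10^-13 = (0.0910) × [Tl^+]^2
[Tl^+] = (6.67 × 10^-13 / 9.10 × 10^-2)^(1/2) = 2.71 × 10^-6 M

[Tl^+] ≈ 2.71e-6 M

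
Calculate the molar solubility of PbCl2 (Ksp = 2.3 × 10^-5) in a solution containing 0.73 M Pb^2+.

s ≈ 2.8 × 10^-3 M

PbCl2(s) ⇌ Pb^2+ + 2 Cl^-
Ksp = [Pb^2+][Cl^-]^2
If s mol/L dissolves here, [Pb^2+] = 0.73 + s ≈ 0.73, [Cl^-] = 2s (common-ion effect: Pb^2+ is already 0.73 M).
Ksp ≈ 0.73 × (2s)^2
s = 2.8 x 10^-3 M
Check: s = 2.8 x 10^-3 ≪ 0.73, so the approximation is valid.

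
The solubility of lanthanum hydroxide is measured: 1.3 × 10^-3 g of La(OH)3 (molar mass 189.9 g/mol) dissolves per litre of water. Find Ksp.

Molar solubility s = (1.3 x 10^-3 g/L) / (189.9 g/mol) = 6.85 × 10^-6 M.
La(OH)3(s) <=> La^3+(aq) + 3 OH^-(aq)
If s mol/L of La(OH)3 dissolves, [La^3+] = s and [OH^-] = 3s.
Ksp = [La^3+][OH^-]^3
So Ksp = s × (3s)^3 = 27s^4
Ksp = 27 × (6.85 × 10^-6)^4 = 5.9 × 10^-20

Ksp ≈ 5.9 × 10^-20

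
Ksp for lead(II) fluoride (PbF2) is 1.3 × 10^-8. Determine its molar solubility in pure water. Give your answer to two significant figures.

PbF2(s) <=> Pb^2+ + 2 F^-
Ksp = [Pb^2+][F^-]^2
Let s = molar solubility. Then [Pb^2+] = s and [F^-] = 2s.
Ksp = s(2s)^2 = 4s^3
Solving, s = (1.3 × 10^-8/4)^(1/3) = 1.5 x 10^-3 M

s = 1.5e-3 M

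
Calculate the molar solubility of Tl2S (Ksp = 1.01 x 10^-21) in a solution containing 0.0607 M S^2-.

6.45e-11 M

Tl2S(s) <=> 2 Tl^+ + S^2-
Ksp = [Tl^+]^2[S^2-]
Let s = moles of Tl2S that dissolve per litre. [Tl^+] = 2s, [S^2-] = 0.0607 + s ≈ 0.0607 (common-ion effect: S^2- is already 0.0607 M).
Ksp ≈ (2s)^2 × 0.0607
s = 6.45 × 10^-11 M
Check: s = 6.4 × 10^-11 ≪ 0.0607, so the approximation is valid.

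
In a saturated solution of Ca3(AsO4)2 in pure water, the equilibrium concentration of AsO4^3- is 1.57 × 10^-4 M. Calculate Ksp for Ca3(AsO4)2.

Ksp = 3.22 × 10^-19

Ca3(AsO4)2(s) ⇌ 3 Ca^2+ + 2 AsO4^3-
Stoichiometry gives [Ca^2+] = (3/2)[AsO4^3-] = 2.355 × 10^-4 M.
Ksp = [Ca^2+]^3[AsO4^3-]^2
Ksp = (2.355 × 10^-4)^3 × (1.57 × 10^-4)^2 = 3.22 x 10^-19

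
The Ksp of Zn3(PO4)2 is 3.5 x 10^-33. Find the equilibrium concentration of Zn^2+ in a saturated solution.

3.8 x 10^-7 M

Zn3(PO4)2(s) ⇌ 3 Zn^2+ + 2 PO4^3-
Ksp = [Zn^2+]^3[PO4^3-]^2
For each mole of Zn3(PO4)2 that dissolves: [Zn^2+] = 3s, [PO4^3-] = 2s.
Ksp = (3s)^3(2s)^2 = 108s^5
s = (3.5 x 10^-33 / 108)^(1/5) = 1.27 × 10^-7 M
[Zn^2+] = 3s = 3.8 × 10^-7 M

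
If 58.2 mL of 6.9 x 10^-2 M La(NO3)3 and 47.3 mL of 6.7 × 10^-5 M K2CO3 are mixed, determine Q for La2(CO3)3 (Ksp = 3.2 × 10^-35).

Total volume = 58.2 + 47.3 = 105.5 mL.
[La^3+] = 6.9 × 10^-2 × (58.2/105.5) = 3.81 x 10^-2 M
[CO3^2-] = 6.7 × 10^-5 × (47.3/105.5) = 3.00 × 10^-5 M
La2(CO3)3(s) ⇌ 2 La^3+(aq) + 3 CO3^2-(aq), so Q = [La^3+]^2[CO3^2-]^3
Q = (3.81 x 10^-2)^2(3.00 × 10^-5)^3 = 3.9 × 10^-17
Q > Ksp, so La2(CO3)3 will precipitate.

Q ≈ 3.9 × 10^-17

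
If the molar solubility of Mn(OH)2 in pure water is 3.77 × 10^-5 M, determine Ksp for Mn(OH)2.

Ksp ≈ 2.14 × 10^-13

Mn(OH)2(s) <=> Mn^2+(aq) + 2 OH^-(aq)
With molar solubility s: [Mn^2+] = s, [OH^-] = 2s.
Ksp = [Mn^2+][OH^-]^2
Substituting: Ksp = s(2s)^2 = 4s^3
Ksp = 4 × (3.77 × 10^-5)^3 = 2.14 × 10^-13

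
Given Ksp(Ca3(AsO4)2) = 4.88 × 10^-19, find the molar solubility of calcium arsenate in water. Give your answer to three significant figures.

s = 8.53 × 10^-5 M

Ca3(AsO4)2(s) ⇌ 3 Ca^2+(aq) + 2 AsO4^3-(aq)
Ksp = [Ca^2+]^3[AsO4^3-]^2
With molar solubility s: [Ca^2+] = 3s, [AsO4^3-] = 2s.
So Ksp = (3s)^3 × (2s)^2 = 108s^5
s^5 = 4.88 × 10^-19 / 108, so s = 8.53 × 10^-5 M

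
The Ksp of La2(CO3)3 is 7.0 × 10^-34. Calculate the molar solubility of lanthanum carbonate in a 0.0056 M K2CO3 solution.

La2(CO3)3(s) ⇌ 2 La^3+ + 3 CO3^2-
Ksp = [La^3+]^2[CO3^2-]^3
Let s = moles of La2(CO3)3 that dissolve per litre. [La^3+] = 2s, [CO3^2-] = 0.0056 + 3s ≈ 0.0056 (common-ion effect: CO3^2- is already 0.0056 M).
Ksp ≈ (2s)^2 × (0.0056)^3
s = 3.2 × 10^-14 M
Check: 3s = 9.5 × 10^-14 ≪ 0.0056, so the approximation is valid.

3.2e-14 M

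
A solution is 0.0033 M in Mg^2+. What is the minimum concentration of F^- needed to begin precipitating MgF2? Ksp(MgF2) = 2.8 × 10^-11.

MgF2(s) <=> Mg^2+ + 2 F^-
Ksp = [Mg^2+][F^-]^2
Precipitation begins when Q = Ksp. With [Mg^2+] = 0.0033 M:
2.8 × 10^-11 = (0.0033) × [F^-]^2
[F^-] = (2.8 × 10^-11 / 3.3 × 10^-3)^(1/2) = 9.2 × 10^-5 M

[F^-] = 9.2e-5 M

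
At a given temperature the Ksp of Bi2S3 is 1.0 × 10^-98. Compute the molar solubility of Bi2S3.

s = 9.8e-21 M

Bi2S3(s) ⇌ 2 Bi^3+(aq) + 3 S^2-(aq)
Ksp = [Bi^3+]^2[S^2-]^3
Let s = molar solubility. Then [Bi^3+] = 2s and [S^2-] = 3s.
Substituting: Ksp = (2s)^2(3s)^3 = 108s^5
Solving, s = (1.0 × 10^-98/108)^(1/5) = 9.8 × 10^-21 M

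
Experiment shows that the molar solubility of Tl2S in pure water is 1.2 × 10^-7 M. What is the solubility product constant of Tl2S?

Tl2S(s) ⇌ 2 Tl^+(aq) + S^2-(aq)
Let s = molar solubility. Then [Tl^+] = 2s and [S^2-] = s.
Ksp = [Tl^+]^2[S^2-]
Substituting: Ksp = (2s)^2s = 4s^3
Ksp = 4 × (1.2 × 10^-7)^3 = 6.9 × 10^-21

Ksp ≈ 6.9 x 10^-21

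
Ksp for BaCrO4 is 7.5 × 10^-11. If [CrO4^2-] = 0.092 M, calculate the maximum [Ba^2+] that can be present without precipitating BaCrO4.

BaCrO4(s) ⇌ Ba^2+(aq) + CrO4^2-(aq)
Ksp = [Ba^2+][CrO4^2-]
Precipitation begins when Q = Ksp. With [CrO4^2-] = 0.092 M:
7.5 × 10^-11 = (0.092) × [Ba^2+]
[Ba^2+] = (7.5 × 10^-11 / 9.2 x 10^-2) = 8.2 × 10^-10 M

[Ba^2+] ≈ 8.2e-10 M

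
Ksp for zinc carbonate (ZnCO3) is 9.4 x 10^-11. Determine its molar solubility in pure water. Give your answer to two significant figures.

s = 9.7e-6 M

ZnCO3(s) ⇌ Zn^2+(aq) + CO3^2-(aq)
Ksp = [Zn^2+][CO3^2-]
Let s = molar solubility. Then [Zn^2+] = s and [CO3^2-] = s.
Ksp = s^2
s = √(9.4 x 10^-11) = 9.7 x 10^-6 M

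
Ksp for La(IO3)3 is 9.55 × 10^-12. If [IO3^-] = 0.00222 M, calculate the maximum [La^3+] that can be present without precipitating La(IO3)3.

8.73 × 10^-4 M

La(IO3)3(s) <=> La^3+(aq) + 3 IO3^-(aq)
Ksp = [La^3+][IO3^-]^3
Precipitation begins when Q = Ksp. With [IO3^-] = 0.00222 M:
9.55 × 10^-12 = (0.00222)^3 × [La^3+]
[La^3+] = (9.55 × 10^-12 / 1.094 × 10^-8) = 8.73 × 10^-4 M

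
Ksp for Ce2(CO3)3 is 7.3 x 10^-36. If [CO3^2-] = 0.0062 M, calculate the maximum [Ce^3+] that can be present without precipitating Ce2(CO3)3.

[Ce^3+] = 5.5e-15 M

Ce2(CO3)3(s) <=> 2 Ce^3+ + 3 CO3^2-
Ksp = [Ce^3+]^2[CO3^2-]^3
Precipitation begins when Q = Ksp. With [CO3^2-] = 0.0062 M:
7.3 x 10^-36 = (0.0062)^3 × [Ce^3+]^2
[Ce^3+] = (7.3 x 10^-36 / 2.38 × 10^-7)^(1/2) = 5.5 × 10^-15 M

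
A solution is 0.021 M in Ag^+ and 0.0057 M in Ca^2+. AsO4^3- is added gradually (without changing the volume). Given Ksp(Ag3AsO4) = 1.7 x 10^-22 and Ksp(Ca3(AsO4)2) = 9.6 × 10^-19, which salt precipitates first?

Ag3AsO4

Each salt begins to precipitate when Q = Ksp, i.e. when [AsO4^3-] reaches its threshold.
For Ag3AsO4: 1.7 x 10^-22 = (0.021)^3 × [AsO4^3-]  ⇒  [AsO4^3-] = 1.8 × 10^-17 M.
For Ca3(AsO4)2: 9.6 × 10^-19 = (0.0057)^3 × [AsO4^3-]^2  ⇒  [AsO4^3-] = 2.3 × 10^-6 M.
The salt with the lower threshold [AsO4^3-] precipitates first: Ag3AsO4.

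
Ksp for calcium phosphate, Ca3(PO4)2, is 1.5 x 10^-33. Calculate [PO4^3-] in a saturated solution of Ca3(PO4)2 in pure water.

2.1 × 10^-7 M

Ca3(PO4)2(s) <=> 3 Ca^2+(aq) + 2 PO4^3-(aq)
Ksp = [Ca^2+]^3[PO4^3-]^2
For each mole of Ca3(PO4)2 that dissolves: [Ca^2+] = 3s, [PO4^3-] = 2s.
Ksp = (3s)^3(2s)^2 = 108s^5
s = (1.5 x 10^-33 / 108)^(1/5) = 1.07 x 10^-7 M
[PO4^3-] = 2s = 2.1 × 10^-7 M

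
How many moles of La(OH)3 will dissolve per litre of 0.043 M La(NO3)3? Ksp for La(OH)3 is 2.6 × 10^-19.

6.1 × 10^-7 M

La(OH)3(s) ⇌ La^3+ + 3 OH^-
Ksp = [La^3+][OH^-]^3
Let s = moles of La(OH)3 that dissolve per litre. [La^3+] = 0.043 + s ≈ 0.043, [OH^-] = 3s (since La^3+ from La(NO3)3 dominates).
Ksp ≈ 0.043 × (3s)^3
s = 6.1 × 10^-7 M
Check: s = 6.1 × 10^-7 ≪ 0.043, so the approximation is valid.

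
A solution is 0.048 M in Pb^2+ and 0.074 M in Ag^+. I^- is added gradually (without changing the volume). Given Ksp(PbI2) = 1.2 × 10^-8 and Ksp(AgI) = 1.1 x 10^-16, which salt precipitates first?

Precipitation of each salt starts when its ion product equals its Ksp.
For PbI2: 1.2 × 10^-8 = 0.048 × [I^-]^2  ⇒  [I^-] = 5.0 × 10^-4 M.
For AgI: 1.1 x 10^-16 = 0.074 × [I^-]  ⇒  [I^-] = 1.5 × 10^-15 M.
The salt with the lower threshold [I^-] precipitates first: AgI.

AgI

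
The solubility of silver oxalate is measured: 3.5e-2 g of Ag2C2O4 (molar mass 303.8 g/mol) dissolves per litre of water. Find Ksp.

Ksp ≈ 6.1e-12

Molar solubility s = (3.5 x 10^-2 g/L) / (303.8 g/mol) = 1.15 x 10^-4 M.
Ag2C2O4(s) ⇌ 2 Ag^+ + C2O4^2-
Let s = molar solubility. Then [Ag^+] = 2s and [C2O4^2-] = s.
Ksp = [Ag^+]^2[C2O4^2-]
Ksp = (2s)^2s = 4s^3
With s = 1.15 × 10^-4: Ksp = 6.1 x 10^-12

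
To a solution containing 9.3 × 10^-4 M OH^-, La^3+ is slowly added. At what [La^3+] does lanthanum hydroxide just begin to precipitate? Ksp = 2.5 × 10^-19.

[La^3+] = 3.1 x 10^-10 M

La(OH)3(s) <=> La^3+ + 3 OH^-
Ksp = [La^3+][OH^-]^3
Precipitation begins when Q = Ksp. With [OH^-] = 9.3 × 10^-4 M:
2.5 × 10^-19 = (9.3 × 10^-4)^3 × [La^3+]
[La^3+] = (2.5 × 10^-19 / 8.04 × 10^-10) = 3.1 × 10^-10 M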